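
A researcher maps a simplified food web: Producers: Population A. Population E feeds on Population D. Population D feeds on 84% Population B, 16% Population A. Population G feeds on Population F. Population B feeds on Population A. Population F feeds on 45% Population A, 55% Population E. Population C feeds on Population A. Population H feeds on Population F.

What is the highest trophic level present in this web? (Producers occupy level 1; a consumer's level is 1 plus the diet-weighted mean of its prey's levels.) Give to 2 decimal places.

4.56

Population B: 1 + 1 = 2
Population C: 1 + 1 = 2
Population D: 1 + (0.84×2 + 0.16×1) = 2.84
Population E: 1 + 2.84 = 3.84
Population F: 1 + (0.45×1 + 0.55×3.84) = 3.562
Population G: 1 + 3.562 = 4.562
Population H: 1 + 3.562 = 4.562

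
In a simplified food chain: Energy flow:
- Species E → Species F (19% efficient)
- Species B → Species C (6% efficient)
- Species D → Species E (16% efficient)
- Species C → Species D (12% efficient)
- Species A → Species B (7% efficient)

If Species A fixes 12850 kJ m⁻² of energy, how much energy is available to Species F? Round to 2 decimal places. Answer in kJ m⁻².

0.20 kJ m⁻²

Species B: 12850 × 0.07 = 899.5 kJ m⁻²
Species C: 899.5 × 0.06 = 53.97 kJ m⁻²
Species D: 53.97 × 0.12 = 6.4764 kJ m⁻²
Species E: 6.4764 × 0.16 = 1.036224 kJ m⁻²
Species F: 1.036224 × 0.19 = 0.19688256 kJ m⁻²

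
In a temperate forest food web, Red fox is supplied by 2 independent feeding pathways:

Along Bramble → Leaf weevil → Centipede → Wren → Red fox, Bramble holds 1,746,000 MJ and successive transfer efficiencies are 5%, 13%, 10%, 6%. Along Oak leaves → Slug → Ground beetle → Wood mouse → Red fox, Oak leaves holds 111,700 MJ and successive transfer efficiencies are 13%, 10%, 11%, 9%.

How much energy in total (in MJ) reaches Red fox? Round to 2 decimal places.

82.47 MJ

Via Bramble: 1746000 × 0.05 × 0.13 × 0.1 × 0.06 = 68.094 MJ
Via Oak leaves: 111700 × 0.13 × 0.1 × 0.11 × 0.09 = 14.37579 MJ
Total at Red fox: 68.094 + 14.37579 = 82.46979 MJ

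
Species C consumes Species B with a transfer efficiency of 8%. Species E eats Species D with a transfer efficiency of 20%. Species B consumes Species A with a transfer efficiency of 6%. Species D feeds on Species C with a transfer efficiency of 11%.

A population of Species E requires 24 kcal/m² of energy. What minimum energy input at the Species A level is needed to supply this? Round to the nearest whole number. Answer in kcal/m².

Cumulative transfer efficiency: 0.06 × 0.08 × 0.11 × 0.2 = 0.0001056
Species A energy = 24 / 0.0001056 = 227273 kcal/m²

227273 kcal/m²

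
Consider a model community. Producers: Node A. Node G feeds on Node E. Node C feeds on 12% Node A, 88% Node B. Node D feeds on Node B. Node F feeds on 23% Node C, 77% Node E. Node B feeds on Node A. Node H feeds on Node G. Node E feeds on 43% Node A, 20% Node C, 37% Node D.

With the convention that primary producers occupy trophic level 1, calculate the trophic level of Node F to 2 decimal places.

Node B: 1 + 1 = 2
Node C: 1 + (0.12×1 + 0.88×2) = 2.88
Node D: 1 + 2 = 3
Node E: 1 + (0.43×1 + 0.2×2.88 + 0.37×3) = 3.116
Node F: 1 + (0.23×2.88 + 0.77×3.116) = 4.06172
Node G: 1 + 3.116 = 4.116
Node H: 1 + 4.116 = 5.116

4.06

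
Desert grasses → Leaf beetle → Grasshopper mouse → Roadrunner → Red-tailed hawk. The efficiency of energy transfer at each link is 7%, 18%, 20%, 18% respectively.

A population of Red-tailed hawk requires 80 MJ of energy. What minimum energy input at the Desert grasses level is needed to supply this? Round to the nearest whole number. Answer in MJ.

Cumulative transfer efficiency: 0.07 × 0.18 × 0.2 × 0.18 = 0.0004536
Desert grasses energy = 80 / 0.0004536 = 176367 MJ

176367 MJ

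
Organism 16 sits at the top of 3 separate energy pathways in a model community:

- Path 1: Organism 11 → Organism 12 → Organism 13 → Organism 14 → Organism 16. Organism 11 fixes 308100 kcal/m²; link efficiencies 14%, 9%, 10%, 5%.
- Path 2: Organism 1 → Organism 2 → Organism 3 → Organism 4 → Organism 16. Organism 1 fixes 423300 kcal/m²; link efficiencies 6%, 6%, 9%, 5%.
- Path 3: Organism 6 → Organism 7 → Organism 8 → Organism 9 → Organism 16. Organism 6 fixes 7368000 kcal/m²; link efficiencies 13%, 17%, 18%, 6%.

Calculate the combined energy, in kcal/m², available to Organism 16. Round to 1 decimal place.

1784.9 kcal/m²

Path 1: 308100 × 0.14 × 0.09 × 0.1 × 0.05 = 19.4103 kcal/m²
Path 2: 423300 × 0.06 × 0.06 × 0.09 × 0.05 = 6.85746 kcal/m²
Path 3: 7368000 × 0.13 × 0.17 × 0.18 × 0.06 = 1758.59424 kcal/m²
Total at Organism 16: 19.4103 + 6.85746 + 1758.59424 = 1784.862 kcal/m²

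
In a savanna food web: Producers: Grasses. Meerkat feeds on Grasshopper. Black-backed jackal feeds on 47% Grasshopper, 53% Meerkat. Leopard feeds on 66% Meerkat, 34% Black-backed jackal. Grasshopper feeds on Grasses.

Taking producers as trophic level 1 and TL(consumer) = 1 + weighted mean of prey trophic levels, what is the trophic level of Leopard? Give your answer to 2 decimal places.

4.18

Grasshopper: 1 + 1 = 2
Meerkat: 1 + 2 = 3
Black-backed jackal: 1 + (0.47×2 + 0.53×3) = 3.53
Leopard: 1 + (0.66×3 + 0.34×3.53) = 4.1802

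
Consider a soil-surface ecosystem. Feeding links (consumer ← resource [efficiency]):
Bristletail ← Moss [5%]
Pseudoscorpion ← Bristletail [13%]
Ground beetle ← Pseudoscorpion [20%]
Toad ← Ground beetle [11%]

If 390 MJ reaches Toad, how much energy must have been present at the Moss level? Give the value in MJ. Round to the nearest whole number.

Cumulative transfer efficiency: 0.05 × 0.13 × 0.2 × 0.11 = 0.000143
Moss energy = 390 / 0.000143 = 2727273 MJ

2727273 MJ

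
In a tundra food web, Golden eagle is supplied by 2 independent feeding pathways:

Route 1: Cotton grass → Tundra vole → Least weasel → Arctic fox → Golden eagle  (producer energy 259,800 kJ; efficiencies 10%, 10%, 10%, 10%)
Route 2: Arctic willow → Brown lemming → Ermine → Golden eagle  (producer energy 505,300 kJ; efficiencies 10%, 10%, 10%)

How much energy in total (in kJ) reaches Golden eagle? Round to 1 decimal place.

Route 1: 259800 × 0.1 × 0.1 × 0.1 × 0.1 = 25.98 kJ
Route 2: 505300 × 0.1 × 0.1 × 0.1 = 505.3 kJ
Total at Golden eagle: 25.98 + 505.3 = 531.28 kJ

531.3 kJ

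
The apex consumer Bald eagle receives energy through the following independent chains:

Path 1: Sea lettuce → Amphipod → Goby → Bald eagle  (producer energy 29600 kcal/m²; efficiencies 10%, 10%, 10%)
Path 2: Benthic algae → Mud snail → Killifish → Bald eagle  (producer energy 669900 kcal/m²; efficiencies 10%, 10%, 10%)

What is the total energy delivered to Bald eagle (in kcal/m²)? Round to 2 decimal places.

Path 1: 29600 × 0.1 × 0.1 × 0.1 = 29.6 kcal/m²
Path 2: 669900 × 0.1 × 0.1 × 0.1 = 669.9 kcal/m²
Total at Bald eagle: 29.6 + 669.9 = 699.5 kcal/m²

699.50 kcal/m²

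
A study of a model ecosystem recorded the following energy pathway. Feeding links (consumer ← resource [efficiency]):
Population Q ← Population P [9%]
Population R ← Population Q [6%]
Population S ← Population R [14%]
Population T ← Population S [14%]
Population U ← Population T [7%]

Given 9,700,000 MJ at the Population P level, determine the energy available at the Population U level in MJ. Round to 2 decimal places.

Population Q: 9700000 × 0.09 = 873000 MJ
Population R: 873000 × 0.06 = 52380 MJ
Population S: 52380 × 0.14 = 7333.2 MJ
Population T: 7333.2 × 0.14 = 1026.648 MJ
Population U: 1026.648 × 0.07 = 71.86536 MJ

71.87 MJ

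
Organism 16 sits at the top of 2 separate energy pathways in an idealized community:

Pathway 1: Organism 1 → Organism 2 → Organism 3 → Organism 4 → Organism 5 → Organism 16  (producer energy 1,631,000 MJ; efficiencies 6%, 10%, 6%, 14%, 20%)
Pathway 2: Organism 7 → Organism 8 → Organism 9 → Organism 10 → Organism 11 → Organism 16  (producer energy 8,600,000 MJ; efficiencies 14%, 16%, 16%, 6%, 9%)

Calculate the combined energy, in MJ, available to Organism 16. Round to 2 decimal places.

Pathway 1: 1631000 × 0.06 × 0.1 × 0.06 × 0.14 × 0.2 = 16.44048 MJ
Pathway 2: 8600000 × 0.14 × 0.16 × 0.16 × 0.06 × 0.09 = 166.44096 MJ
Total at Organism 16: 16.44048 + 166.44096 = 182.88144 MJ

182.88 MJ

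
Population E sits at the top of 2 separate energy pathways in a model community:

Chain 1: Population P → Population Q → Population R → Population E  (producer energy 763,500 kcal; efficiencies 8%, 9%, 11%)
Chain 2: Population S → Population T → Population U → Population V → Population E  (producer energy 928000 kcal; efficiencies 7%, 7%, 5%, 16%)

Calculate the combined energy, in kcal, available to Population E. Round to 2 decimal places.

Chain 1: 763500 × 0.08 × 0.09 × 0.11 = 604.692 kcal
Chain 2: 928000 × 0.07 × 0.07 × 0.05 × 0.16 = 36.3776 kcal
Total at Population E: 604.692 + 36.3776 = 641.0696 kcal

641.07 kcal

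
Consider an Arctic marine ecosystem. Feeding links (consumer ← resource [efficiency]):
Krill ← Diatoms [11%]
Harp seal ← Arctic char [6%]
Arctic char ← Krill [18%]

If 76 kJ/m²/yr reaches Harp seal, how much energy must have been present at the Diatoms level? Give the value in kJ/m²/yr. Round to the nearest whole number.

63973 kJ/m²/yr

Cumulative transfer efficiency: 0.11 × 0.18 × 0.06 = 0.001188
Diatoms energy = 76 / 0.001188 = 63973 kJ/m²/yr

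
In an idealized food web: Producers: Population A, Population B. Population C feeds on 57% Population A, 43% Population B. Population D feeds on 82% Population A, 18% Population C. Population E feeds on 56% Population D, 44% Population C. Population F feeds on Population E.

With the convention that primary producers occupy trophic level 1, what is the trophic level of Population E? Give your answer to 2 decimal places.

3.10

Population C: 1 + (0.57×1 + 0.43×1) = 2
Population D: 1 + (0.82×1 + 0.18×2) = 2.18
Population E: 1 + (0.56×2.18 + 0.44×2) = 3.1008
Population F: 1 + 3.1008 = 4.1008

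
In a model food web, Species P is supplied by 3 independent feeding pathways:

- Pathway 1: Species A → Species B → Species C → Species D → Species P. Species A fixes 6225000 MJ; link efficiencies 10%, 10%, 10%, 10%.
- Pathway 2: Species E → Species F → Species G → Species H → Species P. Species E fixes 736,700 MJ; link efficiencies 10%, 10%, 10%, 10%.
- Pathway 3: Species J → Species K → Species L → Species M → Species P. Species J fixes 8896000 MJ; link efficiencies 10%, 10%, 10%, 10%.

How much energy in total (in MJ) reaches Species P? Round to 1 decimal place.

1585.8 MJ

Pathway 1: 6225000 × 0.1 × 0.1 × 0.1 × 0.1 = 622.5 MJ
Pathway 2: 736700 × 0.1 × 0.1 × 0.1 × 0.1 = 73.67 MJ
Pathway 3: 8896000 × 0.1 × 0.1 × 0.1 × 0.1 = 889.6 MJ
Total at Species P: 622.5 + 73.67 + 889.6 = 1585.77 MJ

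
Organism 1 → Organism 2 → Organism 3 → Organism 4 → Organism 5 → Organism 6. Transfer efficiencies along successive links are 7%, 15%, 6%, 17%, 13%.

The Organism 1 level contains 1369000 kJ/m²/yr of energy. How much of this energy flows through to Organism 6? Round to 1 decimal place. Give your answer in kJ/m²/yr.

Organism 2: 1369000 × 0.07 = 95830 kJ/m²/yr
Organism 3: 95830 × 0.15 = 14374.5 kJ/m²/yr
Organism 4: 14374.5 × 0.06 = 862.47 kJ/m²/yr
Organism 5: 862.47 × 0.17 = 146.6199 kJ/m²/yr
Organism 6: 146.6199 × 0.13 = 19.060587 kJ/m²/yr

19.1 kJ/m²/yr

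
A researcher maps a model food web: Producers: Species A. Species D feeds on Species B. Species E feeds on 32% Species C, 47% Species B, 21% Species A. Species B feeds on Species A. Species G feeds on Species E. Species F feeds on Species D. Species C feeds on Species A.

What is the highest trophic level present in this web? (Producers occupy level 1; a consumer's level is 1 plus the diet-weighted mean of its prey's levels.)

Species B: 1 + 1 = 2
Species C: 1 + 1 = 2
Species D: 1 + 2 = 3
Species E: 1 + (0.32×2 + 0.47×2 + 0.21×1) = 2.79
Species F: 1 + 3 = 4
Species G: 1 + 2.79 = 3.79

4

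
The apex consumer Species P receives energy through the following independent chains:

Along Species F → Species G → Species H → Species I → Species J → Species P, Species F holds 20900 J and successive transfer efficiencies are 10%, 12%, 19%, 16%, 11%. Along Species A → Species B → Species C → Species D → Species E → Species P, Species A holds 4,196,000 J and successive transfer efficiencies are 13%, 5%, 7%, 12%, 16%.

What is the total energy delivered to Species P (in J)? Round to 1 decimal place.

Via Species F: 20900 × 0.1 × 0.12 × 0.19 × 0.16 × 0.11 = 0.8386752 J
Via Species A: 4196000 × 0.13 × 0.05 × 0.07 × 0.12 × 0.16 = 36.656256 J
Total at Species P: 0.8386752 + 36.656256 = 37.4949312 J

37.5 J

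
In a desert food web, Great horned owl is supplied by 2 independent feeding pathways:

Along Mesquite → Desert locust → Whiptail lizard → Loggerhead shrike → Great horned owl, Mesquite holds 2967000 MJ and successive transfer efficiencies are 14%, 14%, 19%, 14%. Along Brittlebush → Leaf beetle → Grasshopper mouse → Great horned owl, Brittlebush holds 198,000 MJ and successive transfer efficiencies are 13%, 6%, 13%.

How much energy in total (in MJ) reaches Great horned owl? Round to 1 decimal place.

1747.6 MJ

Via Mesquite: 2967000 × 0.14 × 0.14 × 0.19 × 0.14 = 1546.87512 MJ
Via Brittlebush: 198000 × 0.13 × 0.06 × 0.13 = 200.772 MJ
Total at Great horned owl: 1546.87512 + 200.772 = 1747.64712 MJ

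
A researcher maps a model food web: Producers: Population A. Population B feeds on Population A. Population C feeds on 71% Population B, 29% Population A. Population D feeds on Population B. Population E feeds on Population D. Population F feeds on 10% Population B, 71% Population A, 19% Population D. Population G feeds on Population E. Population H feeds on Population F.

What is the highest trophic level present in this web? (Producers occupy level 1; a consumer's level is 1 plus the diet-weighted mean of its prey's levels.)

5

Population B: 1 + 1 = 2
Population C: 1 + (0.71×2 + 0.29×1) = 2.71
Population D: 1 + 2 = 3
Population E: 1 + 3 = 4
Population F: 1 + (0.1×2 + 0.71×1 + 0.19×3) = 2.48
Population G: 1 + 4 = 5
Population H: 1 + 2.48 = 3.48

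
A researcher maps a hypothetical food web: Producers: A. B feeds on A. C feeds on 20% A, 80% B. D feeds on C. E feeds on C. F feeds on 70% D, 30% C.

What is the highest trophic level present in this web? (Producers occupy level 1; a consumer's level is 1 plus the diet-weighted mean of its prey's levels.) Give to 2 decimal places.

B: 1 + 1 = 2
C: 1 + (0.2×1 + 0.8×2) = 2.8
D: 1 + 2.8 = 3.8
E: 1 + 2.8 = 3.8
F: 1 + (0.7×3.8 + 0.3×2.8) = 4.5

4.50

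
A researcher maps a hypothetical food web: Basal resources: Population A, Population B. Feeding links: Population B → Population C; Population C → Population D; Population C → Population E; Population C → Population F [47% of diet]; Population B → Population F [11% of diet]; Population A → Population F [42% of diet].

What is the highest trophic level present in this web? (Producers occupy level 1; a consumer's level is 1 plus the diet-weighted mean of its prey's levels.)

Population C: 1 + 1 = 2
Population D: 1 + 2 = 3
Population E: 1 + 2 = 3
Population F: 1 + (0.47×2 + 0.11×1 + 0.42×1) = 2.47

3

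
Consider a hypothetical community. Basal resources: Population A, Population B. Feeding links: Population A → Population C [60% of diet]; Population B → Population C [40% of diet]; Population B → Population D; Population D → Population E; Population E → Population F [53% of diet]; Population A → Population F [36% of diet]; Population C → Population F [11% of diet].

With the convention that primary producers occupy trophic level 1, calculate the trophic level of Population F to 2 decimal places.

Population C: 1 + (0.6×1 + 0.4×1) = 2
Population D: 1 + 1 = 2
Population E: 1 + 2 = 3
Population F: 1 + (0.53×3 + 0.36×1 + 0.11×2) = 3.17

3.17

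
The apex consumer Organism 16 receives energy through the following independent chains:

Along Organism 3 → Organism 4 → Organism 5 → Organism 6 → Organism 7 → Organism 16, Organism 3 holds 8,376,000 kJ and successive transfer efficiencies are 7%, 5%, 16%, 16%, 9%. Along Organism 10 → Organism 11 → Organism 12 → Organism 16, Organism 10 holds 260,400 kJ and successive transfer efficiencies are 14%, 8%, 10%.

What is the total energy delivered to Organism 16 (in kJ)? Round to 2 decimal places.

Via Organism 3: 8376000 × 0.07 × 0.05 × 0.16 × 0.16 × 0.09 = 67.544064 kJ
Via Organism 10: 260400 × 0.14 × 0.08 × 0.1 = 291.648 kJ
Total at Organism 16: 67.544064 + 291.648 = 359.192064 kJ

359.19 kJ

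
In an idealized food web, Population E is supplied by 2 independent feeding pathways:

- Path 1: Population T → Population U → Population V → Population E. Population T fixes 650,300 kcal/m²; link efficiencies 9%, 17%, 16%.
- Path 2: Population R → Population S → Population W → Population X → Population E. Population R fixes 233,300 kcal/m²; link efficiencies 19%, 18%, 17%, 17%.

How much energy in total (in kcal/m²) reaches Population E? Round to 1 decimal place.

1822.5 kcal/m²

Path 1: 650300 × 0.09 × 0.17 × 0.16 = 1591.9344 kcal/m²
Path 2: 233300 × 0.19 × 0.18 × 0.17 × 0.17 = 230.589054 kcal/m²
Total at Population E: 1591.9344 + 230.589054 = 1822.523454 kcal/m²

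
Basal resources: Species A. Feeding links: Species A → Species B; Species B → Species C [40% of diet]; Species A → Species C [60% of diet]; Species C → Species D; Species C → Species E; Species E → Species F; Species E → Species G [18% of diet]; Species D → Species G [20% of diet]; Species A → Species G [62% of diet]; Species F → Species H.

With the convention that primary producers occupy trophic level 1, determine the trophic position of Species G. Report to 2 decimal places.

Species B: 1 + 1 = 2
Species C: 1 + (0.4×2 + 0.6×1) = 2.4
Species D: 1 + 2.4 = 3.4
Species E: 1 + 2.4 = 3.4
Species F: 1 + 3.4 = 4.4
Species G: 1 + (0.18×3.4 + 0.2×3.4 + 0.62×1) = 2.912
Species H: 1 + 4.4 = 5.4

2.91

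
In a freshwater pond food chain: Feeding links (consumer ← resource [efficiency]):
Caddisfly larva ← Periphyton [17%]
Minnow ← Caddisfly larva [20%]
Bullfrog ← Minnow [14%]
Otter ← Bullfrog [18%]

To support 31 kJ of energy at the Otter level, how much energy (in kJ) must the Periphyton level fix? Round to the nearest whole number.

36181 kJ

Cumulative transfer efficiency: 0.17 × 0.2 × 0.14 × 0.18 = 0.0008568
Periphyton energy = 31 / 0.0008568 = 36181 kJ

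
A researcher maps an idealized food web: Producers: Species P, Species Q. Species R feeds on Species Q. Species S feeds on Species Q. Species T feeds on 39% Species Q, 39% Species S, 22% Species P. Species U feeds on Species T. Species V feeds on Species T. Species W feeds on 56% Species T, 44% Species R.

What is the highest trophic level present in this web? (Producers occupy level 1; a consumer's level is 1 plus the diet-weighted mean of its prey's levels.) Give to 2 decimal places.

Species R: 1 + 1 = 2
Species S: 1 + 1 = 2
Species T: 1 + (0.39×1 + 0.39×2 + 0.22×1) = 2.39
Species U: 1 + 2.39 = 3.39
Species V: 1 + 2.39 = 3.39
Species W: 1 + (0.56×2.39 + 0.44×2) = 3.2184

3.39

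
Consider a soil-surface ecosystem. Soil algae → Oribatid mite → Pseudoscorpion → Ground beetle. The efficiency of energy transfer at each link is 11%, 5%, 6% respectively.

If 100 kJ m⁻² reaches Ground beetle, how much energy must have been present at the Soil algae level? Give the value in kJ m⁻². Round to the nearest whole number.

Cumulative transfer efficiency: 0.11 × 0.05 × 0.06 = 0.00033
Soil algae energy = 100 / 0.00033 = 303030 kJ m⁻²

303030 kJ m⁻²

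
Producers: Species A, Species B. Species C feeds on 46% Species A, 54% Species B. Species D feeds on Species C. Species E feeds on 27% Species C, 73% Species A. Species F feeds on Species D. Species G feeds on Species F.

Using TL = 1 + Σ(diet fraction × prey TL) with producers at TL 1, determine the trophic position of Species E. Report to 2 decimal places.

2.27

Species C: 1 + (0.46×1 + 0.54×1) = 2
Species D: 1 + 2 = 3
Species E: 1 + (0.27×2 + 0.73×1) = 2.27
Species F: 1 + 3 = 4
Species G: 1 + 4 = 5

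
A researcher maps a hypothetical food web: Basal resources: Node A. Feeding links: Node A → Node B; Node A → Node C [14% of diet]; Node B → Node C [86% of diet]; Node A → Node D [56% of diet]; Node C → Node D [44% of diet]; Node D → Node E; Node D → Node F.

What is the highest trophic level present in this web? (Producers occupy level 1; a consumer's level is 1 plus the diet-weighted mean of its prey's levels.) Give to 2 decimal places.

Node B: 1 + 1 = 2
Node C: 1 + (0.14×1 + 0.86×2) = 2.86
Node D: 1 + (0.56×1 + 0.44×2.86) = 2.8184
Node E: 1 + 2.8184 = 3.8184
Node F: 1 + 2.8184 = 3.8184

3.82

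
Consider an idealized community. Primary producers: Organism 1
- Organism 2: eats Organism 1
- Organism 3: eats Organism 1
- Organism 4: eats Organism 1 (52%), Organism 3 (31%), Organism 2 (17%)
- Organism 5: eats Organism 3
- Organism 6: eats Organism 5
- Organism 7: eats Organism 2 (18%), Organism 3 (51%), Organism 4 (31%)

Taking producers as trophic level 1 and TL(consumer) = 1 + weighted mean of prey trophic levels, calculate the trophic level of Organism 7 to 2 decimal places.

3.15

Organism 2: 1 + 1 = 2
Organism 3: 1 + 1 = 2
Organism 4: 1 + (0.52×1 + 0.31×2 + 0.17×2) = 2.48
Organism 5: 1 + 2 = 3
Organism 6: 1 + 3 = 4
Organism 7: 1 + (0.18×2 + 0.51×2 + 0.31×2.48) = 3.1488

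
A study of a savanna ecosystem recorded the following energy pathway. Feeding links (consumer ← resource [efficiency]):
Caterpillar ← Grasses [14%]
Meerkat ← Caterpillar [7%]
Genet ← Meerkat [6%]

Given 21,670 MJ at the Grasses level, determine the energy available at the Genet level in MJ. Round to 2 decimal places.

12.74 MJ

Caterpillar: 21670 × 0.14 = 3033.8 MJ
Meerkat: 3033.8 × 0.07 = 212.366 MJ
Genet: 212.366 × 0.06 = 12.74196 MJ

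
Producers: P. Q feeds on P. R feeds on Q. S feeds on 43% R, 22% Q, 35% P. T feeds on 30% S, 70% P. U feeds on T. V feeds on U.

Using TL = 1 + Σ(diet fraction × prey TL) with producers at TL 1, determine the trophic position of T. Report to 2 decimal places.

2.62

Q: 1 + 1 = 2
R: 1 + 2 = 3
S: 1 + (0.43×3 + 0.22×2 + 0.35×1) = 3.08
T: 1 + (0.3×3.08 + 0.7×1) = 2.624
U: 1 + 2.624 = 3.624
V: 1 + 3.624 = 4.624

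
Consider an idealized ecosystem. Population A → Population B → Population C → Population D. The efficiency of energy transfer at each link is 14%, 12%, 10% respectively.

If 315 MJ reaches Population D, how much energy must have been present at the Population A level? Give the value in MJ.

Cumulative transfer efficiency: 0.14 × 0.12 × 0.1 = 0.00168
Population A energy = 315 / 0.00168 = 187500 MJ

187500 MJ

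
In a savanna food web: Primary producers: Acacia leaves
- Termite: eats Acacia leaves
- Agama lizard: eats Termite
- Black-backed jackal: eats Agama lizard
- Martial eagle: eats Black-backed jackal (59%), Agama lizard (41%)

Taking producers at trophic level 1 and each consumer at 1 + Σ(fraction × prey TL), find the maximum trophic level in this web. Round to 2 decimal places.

Termite: 1 + 1 = 2
Agama lizard: 1 + 2 = 3
Black-backed jackal: 1 + 3 = 4
Martial eagle: 1 + (0.59×4 + 0.41×3) = 4.59

4.59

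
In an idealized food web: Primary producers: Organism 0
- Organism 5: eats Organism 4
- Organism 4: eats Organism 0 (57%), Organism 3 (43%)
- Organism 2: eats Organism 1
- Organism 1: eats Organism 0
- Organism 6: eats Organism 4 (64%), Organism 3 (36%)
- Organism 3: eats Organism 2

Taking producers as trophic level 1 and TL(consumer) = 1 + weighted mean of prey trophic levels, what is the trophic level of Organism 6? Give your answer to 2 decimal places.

Organism 1: 1 + 1 = 2
Organism 2: 1 + 2 = 3
Organism 3: 1 + 3 = 4
Organism 4: 1 + (0.57×1 + 0.43×4) = 3.29
Organism 5: 1 + 3.29 = 4.29
Organism 6: 1 + (0.64×3.29 + 0.36×4) = 4.5456

4.55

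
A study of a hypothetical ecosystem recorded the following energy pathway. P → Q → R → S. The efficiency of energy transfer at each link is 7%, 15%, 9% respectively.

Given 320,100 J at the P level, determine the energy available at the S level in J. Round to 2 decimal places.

Q: 320100 × 0.07 = 22407 J
R: 22407 × 0.15 = 3361.05 J
S: 3361.05 × 0.09 = 302.4945 J

302.49 J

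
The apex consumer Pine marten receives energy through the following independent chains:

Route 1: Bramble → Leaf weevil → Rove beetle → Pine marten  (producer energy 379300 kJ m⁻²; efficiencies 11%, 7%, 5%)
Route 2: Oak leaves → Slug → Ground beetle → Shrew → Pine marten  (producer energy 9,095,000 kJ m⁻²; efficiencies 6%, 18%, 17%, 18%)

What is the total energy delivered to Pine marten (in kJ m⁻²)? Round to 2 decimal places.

Route 1: 379300 × 0.11 × 0.07 × 0.05 = 146.0305 kJ m⁻²
Route 2: 9095000 × 0.06 × 0.18 × 0.17 × 0.18 = 3005.7156 kJ m⁻²
Total at Pine marten: 146.0305 + 3005.7156 = 3151.7461 kJ m⁻²

3151.75 kJ m⁻²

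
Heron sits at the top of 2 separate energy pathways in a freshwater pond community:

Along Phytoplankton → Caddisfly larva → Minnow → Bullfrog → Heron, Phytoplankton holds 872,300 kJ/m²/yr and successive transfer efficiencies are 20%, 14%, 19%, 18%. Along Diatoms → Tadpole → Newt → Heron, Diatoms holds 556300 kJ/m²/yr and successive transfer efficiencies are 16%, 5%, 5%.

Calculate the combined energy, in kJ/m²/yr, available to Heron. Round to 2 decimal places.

1057.83 kJ/m²/yr

Via Phytoplankton: 872300 × 0.2 × 0.14 × 0.19 × 0.18 = 835.31448 kJ/m²/yr
Via Diatoms: 556300 × 0.16 × 0.05 × 0.05 = 222.52 kJ/m²/yr
Total at Heron: 835.31448 + 222.52 = 1057.83448 kJ/m²/yr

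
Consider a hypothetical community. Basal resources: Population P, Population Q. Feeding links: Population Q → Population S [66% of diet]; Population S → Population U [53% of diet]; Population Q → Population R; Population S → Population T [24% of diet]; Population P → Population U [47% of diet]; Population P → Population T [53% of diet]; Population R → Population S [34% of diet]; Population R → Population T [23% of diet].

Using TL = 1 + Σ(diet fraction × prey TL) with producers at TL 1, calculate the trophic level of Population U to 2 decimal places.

Population R: 1 + 1 = 2
Population S: 1 + (0.34×2 + 0.66×1) = 2.34
Population T: 1 + (0.53×1 + 0.23×2 + 0.24×2.34) = 2.5516
Population U: 1 + (0.53×2.34 + 0.47×1) = 2.7102

2.71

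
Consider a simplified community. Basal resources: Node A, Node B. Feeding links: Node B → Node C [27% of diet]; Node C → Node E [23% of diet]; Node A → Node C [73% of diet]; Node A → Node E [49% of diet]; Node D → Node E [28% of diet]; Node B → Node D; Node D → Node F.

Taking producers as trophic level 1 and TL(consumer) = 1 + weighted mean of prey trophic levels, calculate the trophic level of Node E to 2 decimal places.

Node C: 1 + (0.73×1 + 0.27×1) = 2
Node D: 1 + 1 = 2
Node E: 1 + (0.23×2 + 0.28×2 + 0.49×1) = 2.51
Node F: 1 + 2 = 3

2.51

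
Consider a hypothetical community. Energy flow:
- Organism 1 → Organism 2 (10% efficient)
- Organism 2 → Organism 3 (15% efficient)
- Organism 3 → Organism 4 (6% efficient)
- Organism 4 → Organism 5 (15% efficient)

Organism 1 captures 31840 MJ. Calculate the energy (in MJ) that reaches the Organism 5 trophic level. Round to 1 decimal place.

4.3 MJ

Organism 2: 31840 × 0.1 = 3184 MJ
Organism 3: 3184 × 0.15 = 477.6 MJ
Organism 4: 477.6 × 0.06 = 28.656 MJ
Organism 5: 28.656 × 0.15 = 4.2984 MJ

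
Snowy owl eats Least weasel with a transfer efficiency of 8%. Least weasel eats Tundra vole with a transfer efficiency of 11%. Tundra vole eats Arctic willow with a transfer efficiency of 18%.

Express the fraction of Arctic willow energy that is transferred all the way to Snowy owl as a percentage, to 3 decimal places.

0.158%

Product of link efficiencies: 0.18 × 0.11 × 0.08 = 0.001584
As a percentage: 0.001584 × 100 = 0.158%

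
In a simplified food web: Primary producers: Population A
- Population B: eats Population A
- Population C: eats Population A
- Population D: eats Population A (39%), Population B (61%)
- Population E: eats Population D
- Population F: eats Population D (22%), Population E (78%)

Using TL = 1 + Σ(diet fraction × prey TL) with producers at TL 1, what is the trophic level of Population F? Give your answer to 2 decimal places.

4.39

Population B: 1 + 1 = 2
Population C: 1 + 1 = 2
Population D: 1 + (0.39×1 + 0.61×2) = 2.61
Population E: 1 + 2.61 = 3.61
Population F: 1 + (0.22×2.61 + 0.78×3.61) = 4.39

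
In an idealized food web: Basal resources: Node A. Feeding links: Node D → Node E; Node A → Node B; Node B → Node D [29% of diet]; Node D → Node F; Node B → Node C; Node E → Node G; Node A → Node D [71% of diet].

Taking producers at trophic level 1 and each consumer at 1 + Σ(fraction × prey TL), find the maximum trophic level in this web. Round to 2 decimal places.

4.29

Node B: 1 + 1 = 2
Node C: 1 + 2 = 3
Node D: 1 + (0.71×1 + 0.29×2) = 2.29
Node E: 1 + 2.29 = 3.29
Node F: 1 + 2.29 = 3.29
Node G: 1 + 3.29 = 4.29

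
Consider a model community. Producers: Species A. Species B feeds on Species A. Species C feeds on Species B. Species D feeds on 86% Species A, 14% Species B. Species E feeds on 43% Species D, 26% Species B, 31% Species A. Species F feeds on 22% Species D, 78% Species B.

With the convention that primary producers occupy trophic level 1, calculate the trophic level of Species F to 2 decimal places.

Species B: 1 + 1 = 2
Species C: 1 + 2 = 3
Species D: 1 + (0.86×1 + 0.14×2) = 2.14
Species E: 1 + (0.43×2.14 + 0.26×2 + 0.31×1) = 2.7502
Species F: 1 + (0.22×2.14 + 0.78×2) = 3.0308

3.03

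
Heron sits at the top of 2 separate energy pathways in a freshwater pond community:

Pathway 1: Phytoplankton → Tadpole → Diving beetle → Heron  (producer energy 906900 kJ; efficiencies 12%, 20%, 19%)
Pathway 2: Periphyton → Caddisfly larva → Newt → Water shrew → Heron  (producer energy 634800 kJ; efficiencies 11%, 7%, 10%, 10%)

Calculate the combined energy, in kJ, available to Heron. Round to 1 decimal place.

Pathway 1: 906900 × 0.12 × 0.2 × 0.19 = 4135.464 kJ
Pathway 2: 634800 × 0.11 × 0.07 × 0.1 × 0.1 = 48.8796 kJ
Total at Heron: 4135.464 + 48.8796 = 4184.3436 kJ

4184.3 kJ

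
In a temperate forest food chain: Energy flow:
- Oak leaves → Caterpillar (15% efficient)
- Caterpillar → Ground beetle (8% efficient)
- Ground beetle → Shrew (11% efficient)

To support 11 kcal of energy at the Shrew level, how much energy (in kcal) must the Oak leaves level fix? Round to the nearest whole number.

Cumulative transfer efficiency: 0.15 × 0.08 × 0.11 = 0.00132
Oak leaves energy = 11 / 0.00132 = 8333 kcal

8333 kcal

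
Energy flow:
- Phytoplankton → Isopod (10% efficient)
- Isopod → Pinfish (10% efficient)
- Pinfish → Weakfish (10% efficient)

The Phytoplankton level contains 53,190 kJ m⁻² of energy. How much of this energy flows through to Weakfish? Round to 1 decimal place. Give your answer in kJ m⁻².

53.2 kJ m⁻²

Isopod: 53190 × 0.1 = 5319 kJ m⁻²
Pinfish: 5319 × 0.1 = 531.9 kJ m⁻²
Weakfish: 531.9 × 0.1 = 53.19 kJ m⁻²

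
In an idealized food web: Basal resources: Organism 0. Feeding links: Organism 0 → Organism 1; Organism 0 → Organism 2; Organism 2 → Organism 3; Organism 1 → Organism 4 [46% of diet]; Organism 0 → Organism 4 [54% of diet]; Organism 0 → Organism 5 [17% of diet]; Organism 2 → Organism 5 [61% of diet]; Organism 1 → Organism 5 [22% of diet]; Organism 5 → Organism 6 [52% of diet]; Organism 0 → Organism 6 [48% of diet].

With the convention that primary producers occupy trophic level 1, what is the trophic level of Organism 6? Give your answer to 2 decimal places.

2.95

Organism 1: 1 + 1 = 2
Organism 2: 1 + 1 = 2
Organism 3: 1 + 2 = 3
Organism 4: 1 + (0.46×2 + 0.54×1) = 2.46
Organism 5: 1 + (0.17×1 + 0.61×2 + 0.22×2) = 2.83
Organism 6: 1 + (0.52×2.83 + 0.48×1) = 2.9516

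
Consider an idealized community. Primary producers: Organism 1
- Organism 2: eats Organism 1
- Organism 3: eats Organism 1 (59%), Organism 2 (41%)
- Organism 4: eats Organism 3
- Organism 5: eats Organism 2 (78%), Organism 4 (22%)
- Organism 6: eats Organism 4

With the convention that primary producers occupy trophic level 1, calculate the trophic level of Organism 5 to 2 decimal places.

Organism 2: 1 + 1 = 2
Organism 3: 1 + (0.59×1 + 0.41×2) = 2.41
Organism 4: 1 + 2.41 = 3.41
Organism 5: 1 + (0.78×2 + 0.22×3.41) = 3.3102
Organism 6: 1 + 3.41 = 4.41

3.31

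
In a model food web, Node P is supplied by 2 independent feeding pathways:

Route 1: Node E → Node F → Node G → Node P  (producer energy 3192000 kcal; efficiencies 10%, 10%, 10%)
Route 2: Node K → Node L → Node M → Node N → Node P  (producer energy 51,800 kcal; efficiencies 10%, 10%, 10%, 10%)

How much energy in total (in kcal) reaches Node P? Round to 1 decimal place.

Route 1: 3192000 × 0.1 × 0.1 × 0.1 = 3192 kcal
Route 2: 51800 × 0.1 × 0.1 × 0.1 × 0.1 = 5.18 kcal
Total at Node P: 3192 + 5.18 = 3197.18 kcal

3197.2 kcal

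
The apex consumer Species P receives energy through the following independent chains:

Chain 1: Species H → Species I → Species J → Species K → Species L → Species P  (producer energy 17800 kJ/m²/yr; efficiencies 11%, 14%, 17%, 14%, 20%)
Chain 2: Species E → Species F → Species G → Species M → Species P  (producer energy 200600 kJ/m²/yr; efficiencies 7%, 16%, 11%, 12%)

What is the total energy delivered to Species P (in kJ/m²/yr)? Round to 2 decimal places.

30.96 kJ/m²/yr

Chain 1: 17800 × 0.11 × 0.14 × 0.17 × 0.14 × 0.2 = 1.3048112 kJ/m²/yr
Chain 2: 200600 × 0.07 × 0.16 × 0.11 × 0.12 = 29.656704 kJ/m²/yr
Total at Species P: 1.3048112 + 29.656704 = 30.9615152 kJ/m²/yr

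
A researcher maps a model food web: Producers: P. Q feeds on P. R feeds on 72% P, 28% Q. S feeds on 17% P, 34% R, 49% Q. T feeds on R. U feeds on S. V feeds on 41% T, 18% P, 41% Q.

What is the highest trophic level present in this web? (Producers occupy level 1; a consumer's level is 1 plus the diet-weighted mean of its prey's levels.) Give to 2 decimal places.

Q: 1 + 1 = 2
R: 1 + (0.72×1 + 0.28×2) = 2.28
S: 1 + (0.17×1 + 0.34×2.28 + 0.49×2) = 2.9252
T: 1 + 2.28 = 3.28
U: 1 + 2.9252 = 3.9252
V: 1 + (0.41×3.28 + 0.18×1 + 0.41×2) = 3.3448

3.93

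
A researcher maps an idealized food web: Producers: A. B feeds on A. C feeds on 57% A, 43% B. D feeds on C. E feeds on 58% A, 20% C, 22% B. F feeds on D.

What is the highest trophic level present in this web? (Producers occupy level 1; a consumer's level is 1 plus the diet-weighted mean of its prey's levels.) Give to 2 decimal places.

B: 1 + 1 = 2
C: 1 + (0.57×1 + 0.43×2) = 2.43
D: 1 + 2.43 = 3.43
E: 1 + (0.58×1 + 0.2×2.43 + 0.22×2) = 2.506
F: 1 + 3.43 = 4.43

4.43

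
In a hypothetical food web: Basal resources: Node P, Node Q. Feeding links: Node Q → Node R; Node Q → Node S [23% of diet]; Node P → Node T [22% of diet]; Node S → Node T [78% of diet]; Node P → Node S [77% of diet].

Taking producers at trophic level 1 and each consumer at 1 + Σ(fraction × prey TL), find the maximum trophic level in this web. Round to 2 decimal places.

Node R: 1 + 1 = 2
Node S: 1 + (0.77×1 + 0.23×1) = 2
Node T: 1 + (0.78×2 + 0.22×1) = 2.78

2.78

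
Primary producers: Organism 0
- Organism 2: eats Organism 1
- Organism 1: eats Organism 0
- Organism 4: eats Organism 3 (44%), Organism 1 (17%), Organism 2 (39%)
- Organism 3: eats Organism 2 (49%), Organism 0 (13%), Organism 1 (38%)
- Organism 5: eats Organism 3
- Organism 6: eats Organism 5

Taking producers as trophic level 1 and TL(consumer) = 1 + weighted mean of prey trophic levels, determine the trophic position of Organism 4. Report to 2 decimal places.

3.99

Organism 1: 1 + 1 = 2
Organism 2: 1 + 2 = 3
Organism 3: 1 + (0.49×3 + 0.13×1 + 0.38×2) = 3.36
Organism 4: 1 + (0.44×3.36 + 0.17×2 + 0.39×3) = 3.9884
Organism 5: 1 + 3.36 = 4.36
Organism 6: 1 + 4.36 = 5.36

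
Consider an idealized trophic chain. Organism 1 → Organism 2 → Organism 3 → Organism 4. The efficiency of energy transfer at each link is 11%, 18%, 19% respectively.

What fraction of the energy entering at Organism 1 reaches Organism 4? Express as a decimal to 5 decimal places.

Product of link efficiencies: 0.11 × 0.18 × 0.19 = 0.003762

0.00376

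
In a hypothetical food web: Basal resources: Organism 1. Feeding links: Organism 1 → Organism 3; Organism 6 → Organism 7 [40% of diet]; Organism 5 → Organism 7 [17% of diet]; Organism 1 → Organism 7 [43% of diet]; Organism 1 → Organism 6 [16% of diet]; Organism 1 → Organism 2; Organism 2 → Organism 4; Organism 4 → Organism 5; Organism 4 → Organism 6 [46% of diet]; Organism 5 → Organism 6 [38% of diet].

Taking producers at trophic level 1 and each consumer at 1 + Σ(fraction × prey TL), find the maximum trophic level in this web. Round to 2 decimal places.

Organism 2: 1 + 1 = 2
Organism 3: 1 + 1 = 2
Organism 4: 1 + 2 = 3
Organism 5: 1 + 3 = 4
Organism 6: 1 + (0.16×1 + 0.46×3 + 0.38×4) = 4.06
Organism 7: 1 + (0.4×4.06 + 0.43×1 + 0.17×4) = 3.734

4.06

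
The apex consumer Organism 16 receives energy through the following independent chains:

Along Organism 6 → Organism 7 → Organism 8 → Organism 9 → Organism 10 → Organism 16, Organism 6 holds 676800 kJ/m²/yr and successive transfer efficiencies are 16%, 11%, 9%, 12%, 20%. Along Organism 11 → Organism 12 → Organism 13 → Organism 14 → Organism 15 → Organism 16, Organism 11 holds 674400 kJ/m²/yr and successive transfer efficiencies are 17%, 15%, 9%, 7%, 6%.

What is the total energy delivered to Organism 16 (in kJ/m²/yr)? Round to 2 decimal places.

32.23 kJ/m²/yr

Via Organism 6: 676800 × 0.16 × 0.11 × 0.09 × 0.12 × 0.2 = 25.7292288 kJ/m²/yr
Via Organism 11: 674400 × 0.17 × 0.15 × 0.09 × 0.07 × 0.06 = 6.5005416 kJ/m²/yr
Total at Organism 16: 25.7292288 + 6.5005416 = 32.2297704 kJ/m²/yr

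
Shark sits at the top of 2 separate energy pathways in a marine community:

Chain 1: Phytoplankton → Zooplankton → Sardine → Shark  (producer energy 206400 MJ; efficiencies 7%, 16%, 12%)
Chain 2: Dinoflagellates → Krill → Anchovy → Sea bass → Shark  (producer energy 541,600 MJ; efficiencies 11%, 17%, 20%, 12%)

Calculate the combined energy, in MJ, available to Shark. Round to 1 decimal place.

Chain 1: 206400 × 0.07 × 0.16 × 0.12 = 277.4016 MJ
Chain 2: 541600 × 0.11 × 0.17 × 0.2 × 0.12 = 243.07008 MJ
Total at Shark: 277.4016 + 243.07008 = 520.47168 MJ

520.5 MJ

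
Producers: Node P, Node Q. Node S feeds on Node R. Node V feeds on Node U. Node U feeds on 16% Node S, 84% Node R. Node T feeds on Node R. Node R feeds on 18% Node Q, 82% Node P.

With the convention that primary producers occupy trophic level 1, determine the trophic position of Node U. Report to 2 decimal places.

Node R: 1 + (0.18×1 + 0.82×1) = 2
Node S: 1 + 2 = 3
Node T: 1 + 2 = 3
Node U: 1 + (0.16×3 + 0.84×2) = 3.16
Node V: 1 + 3.16 = 4.16

3.16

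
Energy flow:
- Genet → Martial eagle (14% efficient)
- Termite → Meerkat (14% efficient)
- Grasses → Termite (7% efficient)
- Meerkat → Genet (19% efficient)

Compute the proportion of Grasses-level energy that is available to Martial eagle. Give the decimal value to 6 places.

Product of link efficiencies: 0.07 × 0.14 × 0.19 × 0.14 = 0.00026068

0.000261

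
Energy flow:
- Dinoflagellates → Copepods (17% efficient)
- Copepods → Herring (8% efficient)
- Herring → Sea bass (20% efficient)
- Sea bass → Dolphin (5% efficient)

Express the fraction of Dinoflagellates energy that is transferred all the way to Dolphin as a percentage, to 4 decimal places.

Product of link efficiencies: 0.17 × 0.08 × 0.2 × 0.05 = 0.000136
As a percentage: 0.000136 × 100 = 0.0136%

0.0136%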